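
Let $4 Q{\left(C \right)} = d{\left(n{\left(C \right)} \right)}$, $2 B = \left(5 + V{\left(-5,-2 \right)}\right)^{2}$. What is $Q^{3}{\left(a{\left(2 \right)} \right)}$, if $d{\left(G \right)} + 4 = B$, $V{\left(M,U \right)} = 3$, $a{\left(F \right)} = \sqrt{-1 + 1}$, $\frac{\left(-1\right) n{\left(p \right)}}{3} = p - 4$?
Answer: $343$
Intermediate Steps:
$n{\left(p \right)} = 12 - 3 p$ ($n{\left(p \right)} = - 3 \left(p - 4\right) = - 3 \left(-4 + p\right) = 12 - 3 p$)
$a{\left(F \right)} = 0$ ($a{\left(F \right)} = \sqrt{0} = 0$)
$B = 32$ ($B = \frac{\left(5 + 3\right)^{2}}{2} = \frac{8^{2}}{2} = \frac{1}{2} \cdot 64 = 32$)
$d{\left(G \right)} = 28$ ($d{\left(G \right)} = -4 + 32 = 28$)
$Q{\left(C \right)} = 7$ ($Q{\left(C \right)} = \frac{1}{4} \cdot 28 = 7$)
$Q^{3}{\left(a{\left(2 \right)} \right)} = 7^{3} = 343$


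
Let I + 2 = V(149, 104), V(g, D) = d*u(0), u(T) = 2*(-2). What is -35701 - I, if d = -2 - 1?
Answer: -35711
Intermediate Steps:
u(T) = -4
d = -3
V(g, D) = 12 (V(g, D) = -3*(-4) = 12)
I = 10 (I = -2 + 12 = 10)
-35701 - I = -35701 - 1*10 = -35701 - 10 = -35711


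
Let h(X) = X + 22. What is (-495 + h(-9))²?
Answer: 232324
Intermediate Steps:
h(X) = 22 + X
(-495 + h(-9))² = (-495 + (22 - 9))² = (-495 + 13)² = (-482)² = 232324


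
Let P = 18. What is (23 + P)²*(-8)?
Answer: -13448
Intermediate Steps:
(23 + P)²*(-8) = (23 + 18)²*(-8) = 41²*(-8) = 1681*(-8) = -13448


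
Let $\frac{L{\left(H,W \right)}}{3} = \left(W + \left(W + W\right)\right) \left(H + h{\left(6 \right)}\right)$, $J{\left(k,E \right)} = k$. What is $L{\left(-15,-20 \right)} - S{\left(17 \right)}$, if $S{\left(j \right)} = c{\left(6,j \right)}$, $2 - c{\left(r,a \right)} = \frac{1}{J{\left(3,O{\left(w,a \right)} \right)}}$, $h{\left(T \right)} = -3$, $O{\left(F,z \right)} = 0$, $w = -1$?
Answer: $\frac{9715}{3} \approx 3238.3$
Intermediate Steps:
$c{\left(r,a \right)} = \frac{5}{3}$ ($c{\left(r,a \right)} = 2 - \frac{1}{3} = \frac{5}{3}$)
$S{\left(j \right)} = \frac{5}{3}$
$L{\left(H,W \right)} = 9 W \left(-3 + H\right)$ ($L{\left(H,W \right)} = 3 \left(W + \left(W + W\right)\right) \left(H - 3\right) = 3 \left(W + 2 W\right) \left(-3 + H\right) = 3 \cdot 3 W \left(-3 + H\right) = 9 W \left(-3 + H\right)$)
$L{\left(-15,-20 \right)} - S{\left(17 \right)} = 9 \left(-20\right) \left(-3 - 15\right) - \frac{5}{3} = 9 \left(-20\right) \left(-18\right) - \frac{5}{3} = 3240 - \frac{5}{3} = \frac{9715}{3}$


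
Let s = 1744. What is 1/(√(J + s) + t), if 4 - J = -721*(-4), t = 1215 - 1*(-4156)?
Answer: 5371/28848777 - 4*I*√71/28848777 ≈ 0.00018618 - 1.1683e-6*I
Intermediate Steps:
t = 5371 (t = 1215 + 4156 = 5371)
J = -2880 (J = 4 - (-721)*(-4) = 4 - 1*2884 = 4 - 2884 = -2880)
1/(√(J + s) + t) = 1/(√(-2880 + 1744) + 5371) = 1/(√(-1136) + 5371) = 1/(4*I*√71 + 5371) = 1/(5371 + 4*I*√71)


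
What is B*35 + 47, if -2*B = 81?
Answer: -2741/2 ≈ -1370.5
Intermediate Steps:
B = -81/2 (B = -½*81 = -81/2 ≈ -40.500)
B*35 + 47 = -81/2*35 + 47 = -2835/2 + 47 = -2741/2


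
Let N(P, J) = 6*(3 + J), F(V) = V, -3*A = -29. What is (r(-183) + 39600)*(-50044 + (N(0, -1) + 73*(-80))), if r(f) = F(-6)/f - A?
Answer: -134931569088/61 ≈ -2.2120e+9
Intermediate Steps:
A = 29/3 (A = -⅓*(-29) = 29/3 ≈ 9.6667)
N(P, J) = 18 + 6*J
r(f) = -29/3 - 6/f (r(f) = -6/f - 1*29/3 = -6/f - 29/3 = -29/3 - 6/f)
(r(-183) + 39600)*(-50044 + (N(0, -1) + 73*(-80))) = ((-29/3 - 6/(-183)) + 39600)*(-50044 + ((18 + 6*(-1)) + 73*(-80))) = ((-29/3 - 6*(-1/183)) + 39600)*(-50044 + ((18 - 6) - 5840)) = ((-29/3 + 2/61) + 39600)*(-50044 + (12 - 5840)) = (-1763/183 + 39600)*(-50044 - 5828) = (7245037/183)*(-55872) = -134931569088/61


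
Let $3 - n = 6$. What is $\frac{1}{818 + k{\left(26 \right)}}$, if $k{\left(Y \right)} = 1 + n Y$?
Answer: $\frac{1}{741} \approx 0.0013495$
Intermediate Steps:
$n = -3$ ($n = 3 - 6 = -3$)
$k{\left(Y \right)} = 1 - 3 Y$
$\frac{1}{818 + k{\left(26 \right)}} = \frac{1}{818 + \left(1 - 78\right)} = \frac{1}{818 - 77} = \frac{1}{741}$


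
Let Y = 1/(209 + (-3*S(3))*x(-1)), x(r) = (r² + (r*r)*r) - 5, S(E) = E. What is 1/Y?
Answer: 254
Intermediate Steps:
x(r) = -5 + r² + r³ (x(r) = (r² + r²*r) - 5 = (r² + r³) - 5 = -5 + r² + r³)
Y = 1/254 (Y = 1/(209 + (-3*3)*(-5 + (-1)² + (-1)³)) = 1/(209 - 9*(-5 + 1 - 1)) = 1/(209 - 9*(-5)) = 1/(209 + 45) = 1/254 ≈ 0.0039370)
1/Y = 1/(1/254) = 254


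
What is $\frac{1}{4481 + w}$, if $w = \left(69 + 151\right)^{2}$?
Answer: $\frac{1}{52881} \approx 1.891 \cdot 10^{-5}$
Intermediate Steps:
$w = 48400$ ($w = 220^{2} = 48400$)
$\frac{1}{4481 + w} = \frac{1}{4481 + 48400} = \frac{1}{52881}$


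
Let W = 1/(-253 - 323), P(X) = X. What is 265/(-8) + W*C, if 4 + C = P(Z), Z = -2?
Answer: -3179/96 ≈ -33.115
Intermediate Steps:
C = -6 (C = -4 - 2 = -6)
W = -1/576 (W = 1/(-576) = -1/576 ≈ -0.0017361)
265/(-8) + W*C = 265/(-8) - 1/576*(-6) = 265*(-⅛) + 1/96 = -265/8 + 1/96 = -3179/96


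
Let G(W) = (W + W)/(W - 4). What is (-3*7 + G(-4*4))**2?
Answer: 9409/25 ≈ 376.36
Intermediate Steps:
G(W) = 2*W/(-4 + W) (G(W) = (2*W)/(-4 + W) = 2*W/(-4 + W))
(-3*7 + G(-4*4))**2 = (-3*7 + 2*(-4*4)/(-4 - 4*4))**2 = (-21 + 2*(-16)/(-4 - 16))**2 = (-21 + 2*(-16)/(-20))**2 = (-21 + 2*(-16)*(-1/20))**2 = (-21 + 8/5)**2 = (-97/5)**2 = 9409/25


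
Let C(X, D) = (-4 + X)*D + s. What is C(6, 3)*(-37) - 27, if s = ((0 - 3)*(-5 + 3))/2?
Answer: -360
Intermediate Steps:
s = 3 (s = -3*(-2)*(½) = 6*(½) = 3)
C(X, D) = 3 + D*(-4 + X) (C(X, D) = (-4 + X)*D + 3 = D*(-4 + X) + 3 = 3 + D*(-4 + X))
C(6, 3)*(-37) - 27 = (3 - 4*3 + 3*6)*(-37) - 27 = (3 - 12 + 18)*(-37) - 27 = 9*(-37) - 27 = -333 - 27 = -360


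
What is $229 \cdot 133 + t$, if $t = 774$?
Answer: $31231$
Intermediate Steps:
$229 \cdot 133 + t = 229 \cdot 133 + 774 = 30457 + 774 = 31231$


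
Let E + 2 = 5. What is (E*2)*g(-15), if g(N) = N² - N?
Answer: 1440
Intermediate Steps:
E = 3 (E = -2 + 5 = 3)
(E*2)*g(-15) = (3*2)*(-15*(-1 - 15)) = 6*(-15*(-16)) = 6*240 = 1440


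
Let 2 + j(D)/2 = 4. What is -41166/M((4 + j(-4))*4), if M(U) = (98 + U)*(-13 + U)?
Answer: -20583/1235 ≈ -16.666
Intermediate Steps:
j(D) = 4 (j(D) = -4 + 2*4 = -4 + 8 = 4)
M(U) = (-13 + U)*(98 + U)
-41166/M((4 + j(-4))*4) = -41166/(-1274 + ((4 + 4)*4)² + 85*((4 + 4)*4)) = -41166/(-1274 + (8*4)² + 85*(8*4)) = -41166/(-1274 + 32² + 85*32) = -41166/(-1274 + 1024 + 2720) = -41166/2470 = -41166*1/2470 = -20583/1235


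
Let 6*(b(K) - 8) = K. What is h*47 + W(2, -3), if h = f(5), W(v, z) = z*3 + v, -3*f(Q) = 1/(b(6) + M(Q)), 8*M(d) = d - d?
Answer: -236/27 ≈ -8.7407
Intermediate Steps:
b(K) = 8 + K/6
M(d) = 0 (M(d) = (d - d)/8 = (⅛)*0 = 0)
f(Q) = -1/27 (f(Q) = -1/(3*((8 + (⅙)*6) + 0)) = -1/(3*((8 + 1) + 0)) = -1/(3*(9 + 0)) = -⅓/9 = -⅓*⅑ = -1/27)
W(v, z) = v + 3*z (W(v, z) = 3*z + v = v + 3*z)
h = -1/27 ≈ -0.037037
h*47 + W(2, -3) = -1/27*47 + (2 + 3*(-3)) = -47/27 + (2 - 9) = -47/27 - 7 = -236/27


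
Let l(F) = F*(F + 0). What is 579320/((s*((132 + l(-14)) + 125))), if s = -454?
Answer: -289660/102831 ≈ -2.8169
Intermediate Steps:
l(F) = F² (l(F) = F*F = F²)
579320/((s*((132 + l(-14)) + 125))) = 579320/((-454*((132 + (-14)²) + 125))) = 579320/((-454*((132 + 196) + 125))) = 579320/((-454*(328 + 125))) = 579320/((-454*453)) = 579320/(-205662) = 579320*(-1/205662) = -289660/102831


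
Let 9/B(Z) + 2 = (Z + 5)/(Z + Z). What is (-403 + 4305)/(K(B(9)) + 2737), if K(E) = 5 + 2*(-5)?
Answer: 1951/1366 ≈ 1.4283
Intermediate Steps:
B(Z) = 9/(-2 + (5 + Z)/(2*Z)) (B(Z) = 9/(-2 + (Z + 5)/(Z + Z)) = 9/(-2 + (5 + Z)/((2*Z))) = 9/(-2 + (5 + Z)*(1/(2*Z))) = 9/(-2 + (5 + Z)/(2*Z)))
K(E) = -5 (K(E) = 5 - 10 = -5)
(-403 + 4305)/(K(B(9)) + 2737) = (-403 + 4305)/(-5 + 2737) = 3902/2732 = 3902*(1/2732) = 1951/1366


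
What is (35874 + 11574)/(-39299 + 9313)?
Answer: -23724/14993 ≈ -1.5823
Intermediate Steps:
(35874 + 11574)/(-39299 + 9313) = 47448/(-29986) = 47448*(-1/29986) = -23724/14993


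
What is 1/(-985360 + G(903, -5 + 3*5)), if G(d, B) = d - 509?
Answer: -1/984966 ≈ -1.0153e-6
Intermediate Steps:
G(d, B) = -509 + d
1/(-985360 + G(903, -5 + 3*5)) = 1/(-985360 + (-509 + 903)) = 1/(-985360 + 394) = 1/(-984966) = -1/984966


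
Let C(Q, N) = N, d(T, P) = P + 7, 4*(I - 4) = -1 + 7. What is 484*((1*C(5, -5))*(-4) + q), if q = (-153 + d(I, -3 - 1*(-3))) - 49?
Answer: -84700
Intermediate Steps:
I = 11/2 (I = 4 + (-1 + 7)/4 = 4 + (¼)*6 = 4 + 3/2 = 11/2 ≈ 5.5000)
d(T, P) = 7 + P
q = -195 (q = (-153 + (7 + (-3 - 1*(-3)))) - 49 = (-153 + (7 + (-3 + 3))) - 49 = (-153 + (7 + 0)) - 49 = (-153 + 7) - 49 = -146 - 49 = -195)
484*((1*C(5, -5))*(-4) + q) = 484*((1*(-5))*(-4) - 195) = 484*(-5*(-4) - 195) = 484*(20 - 195) = 484*(-175) = -84700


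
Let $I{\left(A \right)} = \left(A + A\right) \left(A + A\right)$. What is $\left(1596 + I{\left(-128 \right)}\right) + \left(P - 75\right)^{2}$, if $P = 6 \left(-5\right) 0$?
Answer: $72757$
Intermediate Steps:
$P = 0$ ($P = \left(-30\right) 0 = 0$)
$I{\left(A \right)} = 4 A^{2}$ ($I{\left(A \right)} = 2 A 2 A = 4 A^{2}$)
$\left(1596 + I{\left(-128 \right)}\right) + \left(P - 75\right)^{2} = \left(1596 + 4 \left(-128\right)^{2}\right) + \left(0 - 75\right)^{2} = \left(1596 + 4 \cdot 16384\right) + \left(-75\right)^{2} = \left(1596 + 65536\right) + 5625 = 67132 + 5625 = 72757$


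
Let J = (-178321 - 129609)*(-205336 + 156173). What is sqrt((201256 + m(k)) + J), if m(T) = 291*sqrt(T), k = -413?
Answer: sqrt(15138963846 + 291*I*sqrt(413)) ≈ 1.2304e+5 + 0.e-2*I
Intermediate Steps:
J = 15138762590 (J = -307930*(-49163) = 15138762590)
sqrt((201256 + m(k)) + J) = sqrt((201256 + 291*sqrt(-413)) + 15138762590) = sqrt((201256 + 291*(I*sqrt(413))) + 15138762590) = sqrt((201256 + 291*I*sqrt(413)) + 15138762590) = sqrt(15138963846 + 291*I*sqrt(413))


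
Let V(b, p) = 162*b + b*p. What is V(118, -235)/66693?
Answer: -8614/66693 ≈ -0.12916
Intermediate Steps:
V(118, -235)/66693 = (118*(162 - 235))/66693 = (118*(-73))*(1/66693) = -8614*1/66693 = -8614/66693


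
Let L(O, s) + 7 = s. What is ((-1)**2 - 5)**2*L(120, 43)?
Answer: 576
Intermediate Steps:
L(O, s) = -7 + s
((-1)**2 - 5)**2*L(120, 43) = ((-1)**2 - 5)**2*(-7 + 43) = (1 - 5)**2*36 = (-4)**2*36 = 16*36 = 576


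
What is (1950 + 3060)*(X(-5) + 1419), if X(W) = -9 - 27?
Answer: 6928830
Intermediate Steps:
X(W) = -36
(1950 + 3060)*(X(-5) + 1419) = (1950 + 3060)*(-36 + 1419) = 5010*1383 = 6928830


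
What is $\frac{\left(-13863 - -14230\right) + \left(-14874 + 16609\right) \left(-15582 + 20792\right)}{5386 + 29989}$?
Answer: $\frac{9039717}{35375} \approx 255.54$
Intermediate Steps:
$\frac{\left(-13863 - -14230\right) + \left(-14874 + 16609\right) \left(-15582 + 20792\right)}{5386 + 29989} = \frac{\left(-13863 + 14230\right) + 1735 \cdot 5210}{35375} = \left(367 + 9039350\right) \frac{1}{35375} = 9039717 \cdot \frac{1}{35375} = \frac{9039717}{35375}$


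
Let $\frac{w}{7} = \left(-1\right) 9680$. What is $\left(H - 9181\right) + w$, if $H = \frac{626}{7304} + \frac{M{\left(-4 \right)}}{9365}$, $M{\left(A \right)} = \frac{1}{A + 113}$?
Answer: $- \frac{286828559128263}{3727906820} \approx -76941.0$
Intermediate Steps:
$M{\left(A \right)} = \frac{1}{113 + A}$
$w = -67760$ ($w = 7 \left(\left(-1\right) 9680\right) = 7 \left(-9680\right) = -67760$)
$H = \frac{319509357}{3727906820}$ ($H = \frac{626}{7304} + \frac{1}{\left(113 - 4\right) 9365} = 626 \cdot \frac{1}{7304} + \frac{1}{109} \cdot \frac{1}{9365} = \frac{313}{3652} + \frac{1}{109} \cdot \frac{1}{9365} = \frac{313}{3652} + \frac{1}{1020785} = \frac{319509357}{3727906820} \approx 0.085707$)
$\left(H - 9181\right) + w = \left(\frac{319509357}{3727906820} - 9181\right) - 67760 = - \frac{34225593005063}{3727906820} - 67760 = - \frac{286828559128263}{3727906820}$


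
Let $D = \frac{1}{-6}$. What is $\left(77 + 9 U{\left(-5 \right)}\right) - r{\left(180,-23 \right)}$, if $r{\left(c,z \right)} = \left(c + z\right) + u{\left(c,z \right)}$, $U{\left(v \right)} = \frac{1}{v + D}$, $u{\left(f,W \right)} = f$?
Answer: $- \frac{8114}{31} \approx -261.74$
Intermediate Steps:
$D = - \frac{1}{6} \approx -0.16667$
$U{\left(v \right)} = \frac{1}{- \frac{1}{6} + v}$ ($U{\left(v \right)} = \frac{1}{v - \frac{1}{6}} = \frac{1}{- \frac{1}{6} + v}$)
$r{\left(c,z \right)} = z + 2 c$ ($r{\left(c,z \right)} = \left(c + z\right) + c = z + 2 c$)
$\left(77 + 9 U{\left(-5 \right)}\right) - r{\left(180,-23 \right)} = \left(77 + 9 \frac{6}{-1 + 6 \left(-5\right)}\right) - \left(-23 + 2 \cdot 180\right) = \left(77 + 9 \frac{6}{-1 - 30}\right) - \left(-23 + 360\right) = \left(77 + 9 \frac{6}{-31}\right) - 337 = \left(77 + 9 \cdot 6 \left(- \frac{1}{31}\right)\right) - 337 = \left(77 + 9 \left(- \frac{6}{31}\right)\right) - 337 = \left(77 - \frac{54}{31}\right) - 337 = \frac{2333}{31} - 337 = - \frac{8114}{31}$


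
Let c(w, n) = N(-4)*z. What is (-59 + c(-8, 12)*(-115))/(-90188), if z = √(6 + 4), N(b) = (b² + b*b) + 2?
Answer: 59/90188 + 1955*√10/45094 ≈ 0.13775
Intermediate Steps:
N(b) = 2 + 2*b² (N(b) = (b² + b²) + 2 = 2*b² + 2 = 2 + 2*b²)
z = √10 ≈ 3.1623
c(w, n) = 34*√10 (c(w, n) = (2 + 2*(-4)²)*√10 = (2 + 2*16)*√10 = (2 + 32)*√10 = 34*√10)
(-59 + c(-8, 12)*(-115))/(-90188) = (-59 + (34*√10)*(-115))/(-90188) = (-59 - 3910*√10)*(-1/90188) = 59/90188 + 1955*√10/45094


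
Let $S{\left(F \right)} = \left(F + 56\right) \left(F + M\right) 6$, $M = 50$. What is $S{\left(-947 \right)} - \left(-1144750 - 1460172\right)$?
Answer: $7400284$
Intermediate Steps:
$S{\left(F \right)} = 6 \left(50 + F\right) \left(56 + F\right)$ ($S{\left(F \right)} = \left(F + 56\right) \left(F + 50\right) 6 = \left(56 + F\right) \left(50 + F\right) 6 = \left(50 + F\right) \left(56 + F\right) 6 = 6 \left(50 + F\right) \left(56 + F\right)$)
$S{\left(-947 \right)} - \left(-1144750 - 1460172\right) = \left(16800 + 6 \left(-947\right)^{2} + 636 \left(-947\right)\right) - \left(-1144750 - 1460172\right) = \left(16800 + 6 \cdot 896809 - 602292\right) - \left(-1144750 - 1460172\right) = \left(16800 + 5380854 - 602292\right) - -2604922 = 4795362 + 2604922 = 7400284$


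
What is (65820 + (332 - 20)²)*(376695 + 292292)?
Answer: 109154594868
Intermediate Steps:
(65820 + (332 - 20)²)*(376695 + 292292) = (65820 + 312²)*668987 = (65820 + 97344)*668987 = 163164*668987 = 109154594868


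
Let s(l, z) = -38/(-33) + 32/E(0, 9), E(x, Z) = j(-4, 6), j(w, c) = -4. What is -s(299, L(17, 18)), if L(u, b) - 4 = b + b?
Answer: 226/33 ≈ 6.8485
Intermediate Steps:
L(u, b) = 4 + 2*b (L(u, b) = 4 + (b + b) = 4 + 2*b)
E(x, Z) = -4
s(l, z) = -226/33 (s(l, z) = -38/(-33) + 32/(-4) = -38*(-1/33) + 32*(-¼) = 38/33 - 8 = -226/33)
-s(299, L(17, 18)) = -1*(-226/33) = 226/33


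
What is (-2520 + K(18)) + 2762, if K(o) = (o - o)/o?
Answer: 242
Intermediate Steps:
K(o) = 0 (K(o) = 0/o = 0)
(-2520 + K(18)) + 2762 = (-2520 + 0) + 2762 = -2520 + 2762 = 242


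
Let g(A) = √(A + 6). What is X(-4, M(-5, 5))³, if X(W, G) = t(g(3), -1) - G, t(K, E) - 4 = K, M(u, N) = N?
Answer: 8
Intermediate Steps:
g(A) = √(6 + A)
t(K, E) = 4 + K
X(W, G) = 7 - G (X(W, G) = (4 + √(6 + 3)) - G = (4 + √9) - G = (4 + 3) - G = 7 - G)
X(-4, M(-5, 5))³ = (7 - 1*5)³ = (7 - 5)³ = 2³ = 8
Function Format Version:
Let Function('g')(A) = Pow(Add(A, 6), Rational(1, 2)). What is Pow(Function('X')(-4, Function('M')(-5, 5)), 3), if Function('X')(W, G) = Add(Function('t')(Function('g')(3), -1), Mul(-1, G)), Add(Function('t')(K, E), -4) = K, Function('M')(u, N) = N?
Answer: 8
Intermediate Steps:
Function('g')(A) = Pow(Add(6, A), Rational(1, 2))
Function('t')(K, E) = Add(4, K)
Function('X')(W, G) = Add(7, Mul(-1, G)) (Function('X')(W, G) = Add(Add(4, Pow(Add(6, 3), Rational(1, 2))), Mul(-1, G)) = Add(Add(4, Pow(9, Rational(1, 2))), Mul(-1, G)) = Add(Add(4, 3), Mul(-1, G)) = Add(7, Mul(-1, G)))
Pow(Function('X')(-4, Function('M')(-5, 5)), 3) = Pow(Add(7, Mul(-1, 5)), 3) = Pow(Add(7, -5), 3) = Pow(2, 3) = 8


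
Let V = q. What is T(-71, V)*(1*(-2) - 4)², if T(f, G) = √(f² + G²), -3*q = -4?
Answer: 12*√45385 ≈ 2556.4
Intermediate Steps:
q = 4/3 (q = -⅓*(-4) = 4/3 ≈ 1.3333)
V = 4/3 ≈ 1.3333
T(f, G) = √(G² + f²)
T(-71, V)*(1*(-2) - 4)² = √((4/3)² + (-71)²)*(1*(-2) - 4)² = √(16/9 + 5041)*(-2 - 4)² = √(45385/9)*(-6)² = (√45385/3)*36 = 12*√45385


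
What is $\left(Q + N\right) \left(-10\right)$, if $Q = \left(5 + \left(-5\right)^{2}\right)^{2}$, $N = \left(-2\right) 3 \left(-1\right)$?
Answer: $-9060$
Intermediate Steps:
$N = 6$ ($N = \left(-6\right) \left(-1\right) = 6$)
$Q = 900$ ($Q = \left(5 + 25\right)^{2} = 30^{2} = 900$)
$\left(Q + N\right) \left(-10\right) = \left(900 + 6\right) \left(-10\right) = 906 \left(-10\right) = -9060$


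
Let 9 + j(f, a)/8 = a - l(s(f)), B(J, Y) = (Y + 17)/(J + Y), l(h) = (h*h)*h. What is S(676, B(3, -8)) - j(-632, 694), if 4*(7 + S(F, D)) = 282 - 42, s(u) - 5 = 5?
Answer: 2573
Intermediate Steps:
s(u) = 10 (s(u) = 5 + 5 = 10)
l(h) = h³ (l(h) = h²*h = h³)
B(J, Y) = (17 + Y)/(J + Y)
S(F, D) = 53 (S(F, D) = -7 + (282 - 42)/4 = -7 + (¼)*240 = -7 + 60 = 53)
j(f, a) = -8072 + 8*a (j(f, a) = -72 + 8*(a - 1*10³) = -72 + 8*(a - 1*1000) = -72 + 8*(a - 1000) = -72 + 8*(-1000 + a) = -72 + (-8000 + 8*a) = -8072 + 8*a)
S(676, B(3, -8)) - j(-632, 694) = 53 - (-8072 + 8*694) = 53 - (-8072 + 5552) = 53 - 1*(-2520) = 53 + 2520 = 2573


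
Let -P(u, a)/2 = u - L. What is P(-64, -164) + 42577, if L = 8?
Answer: 42721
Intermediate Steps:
P(u, a) = 16 - 2*u (P(u, a) = -2*(u - 1*8) = -2*(u - 8) = -2*(-8 + u) = 16 - 2*u)
P(-64, -164) + 42577 = (16 - 2*(-64)) + 42577 = (16 + 128) + 42577 = 144 + 42577 = 42721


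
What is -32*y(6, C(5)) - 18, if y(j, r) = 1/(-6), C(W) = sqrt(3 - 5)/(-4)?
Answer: -38/3 ≈ -12.667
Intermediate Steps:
C(W) = -I*sqrt(2)/4 (C(W) = sqrt(-2)*(-1/4) = (I*sqrt(2))*(-1/4) = -I*sqrt(2)/4)
y(j, r) = -1/6
-32*y(6, C(5)) - 18 = -32*(-1/6) - 18 = 16/3 - 18 = -38/3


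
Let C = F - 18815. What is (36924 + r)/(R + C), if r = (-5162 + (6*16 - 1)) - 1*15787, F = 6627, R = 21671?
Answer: 16070/9483 ≈ 1.6946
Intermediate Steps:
C = -12188 (C = 6627 - 18815 = -12188)
r = -20854 (r = (-5162 + (96 - 1)) - 15787 = (-5162 + 95) - 15787 = -5067 - 15787 = -20854)
(36924 + r)/(R + C) = (36924 - 20854)/(21671 - 12188) = 16070/9483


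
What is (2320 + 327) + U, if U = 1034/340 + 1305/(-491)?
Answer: 220977087/83470 ≈ 2647.4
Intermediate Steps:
U = 31997/83470 (U = 1034*(1/340) + 1305*(-1/491) = 517/170 - 1305/491 = 31997/83470 ≈ 0.38334)
(2320 + 327) + U = (2320 + 327) + 31997/83470 = 2647 + 31997/83470 = 220977087/83470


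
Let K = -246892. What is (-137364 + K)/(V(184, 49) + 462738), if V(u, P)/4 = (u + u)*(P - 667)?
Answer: 192128/223479 ≈ 0.85971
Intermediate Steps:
V(u, P) = 8*u*(-667 + P) (V(u, P) = 4*((u + u)*(P - 667)) = 4*((2*u)*(-667 + P)) = 4*(2*u*(-667 + P)) = 8*u*(-667 + P))
(-137364 + K)/(V(184, 49) + 462738) = (-137364 - 246892)/(8*184*(-667 + 49) + 462738) = -384256/(8*184*(-618) + 462738) = -384256/(-909696 + 462738) = -384256/(-446958) = -384256*(-1/446958) = 192128/223479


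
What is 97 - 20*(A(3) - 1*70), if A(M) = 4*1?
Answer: 1417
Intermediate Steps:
A(M) = 4
97 - 20*(A(3) - 1*70) = 97 - 20*(4 - 1*70) = 97 - 20*(4 - 70) = 97 - 20*(-66) = 97 + 1320 = 1417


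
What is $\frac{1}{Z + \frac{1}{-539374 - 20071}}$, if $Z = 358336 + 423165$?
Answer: $\frac{559445}{437206826944} \approx 1.2796 \cdot 10^{-6}$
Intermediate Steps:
$Z = 781501$
$\frac{1}{Z + \frac{1}{-539374 - 20071}} = \frac{1}{781501 + \frac{1}{-539374 - 20071}} = \frac{1}{781501 + \frac{1}{-559445}} = \frac{1}{781501 - \frac{1}{559445}} = \frac{1}{\frac{437206826944}{559445}} = \frac{559445}{437206826944}$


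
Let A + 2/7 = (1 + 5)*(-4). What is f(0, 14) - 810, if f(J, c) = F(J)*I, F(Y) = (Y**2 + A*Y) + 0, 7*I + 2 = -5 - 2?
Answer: -810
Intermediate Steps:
A = -170/7 (A = -2/7 + (1 + 5)*(-4) = -2/7 + 6*(-4) = -2/7 - 24 = -170/7 ≈ -24.286)
I = -9/7 (I = -2/7 + (-5 - 2)/7 = -2/7 + (1/7)*(-7) = -2/7 - 1 = -9/7 ≈ -1.2857)
F(Y) = Y**2 - 170*Y/7 (F(Y) = (Y**2 - 170*Y/7) + 0 = Y**2 - 170*Y/7)
f(J, c) = -9*J*(-170 + 7*J)/49 (f(J, c) = (J*(-170 + 7*J)/7)*(-9/7) = -9*J*(-170 + 7*J)/49)
f(0, 14) - 810 = (9/49)*0*(170 - 7*0) - 810 = (9/49)*0*(170 + 0) - 810 = (9/49)*0*170 - 810 = 0 - 810 = -810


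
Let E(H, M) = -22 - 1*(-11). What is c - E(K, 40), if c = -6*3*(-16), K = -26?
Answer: 299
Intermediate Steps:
E(H, M) = -11 (E(H, M) = -22 + 11 = -11)
c = 288 (c = -18*(-16) = 288)
c - E(K, 40) = 288 - 1*(-11) = 288 + 11 = 299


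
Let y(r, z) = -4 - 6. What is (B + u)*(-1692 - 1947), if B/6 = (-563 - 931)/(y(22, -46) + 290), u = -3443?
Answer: 885190389/70 ≈ 1.2646e+7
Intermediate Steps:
y(r, z) = -10
B = -2241/70 (B = 6*((-563 - 931)/(-10 + 290)) = 6*(-1494/280) = 6*(-1494*1/280) = 6*(-747/140) = -2241/70 ≈ -32.014)
(B + u)*(-1692 - 1947) = (-2241/70 - 3443)*(-1692 - 1947) = -243251/70*(-3639) = 885190389/70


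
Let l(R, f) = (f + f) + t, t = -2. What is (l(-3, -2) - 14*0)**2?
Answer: 36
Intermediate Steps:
l(R, f) = -2 + 2*f (l(R, f) = (f + f) - 2 = 2*f - 2 = -2 + 2*f)
(l(-3, -2) - 14*0)**2 = ((-2 + 2*(-2)) - 14*0)**2 = ((-2 - 4) + 0)**2 = (-6 + 0)**2 = (-6)**2 = 36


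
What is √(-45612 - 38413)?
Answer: 5*I*√3361 ≈ 289.87*I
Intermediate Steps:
√(-45612 - 38413) = √(-84025) = 5*I*√3361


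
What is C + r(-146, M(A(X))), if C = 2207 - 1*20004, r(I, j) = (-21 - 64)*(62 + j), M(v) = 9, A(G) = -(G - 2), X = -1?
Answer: -23832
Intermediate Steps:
A(G) = 2 - G (A(G) = -(-2 + G) = 2 - G)
r(I, j) = -5270 - 85*j (r(I, j) = -85*(62 + j) = -5270 - 85*j)
C = -17797 (C = 2207 - 20004 = -17797)
C + r(-146, M(A(X))) = -17797 + (-5270 - 85*9) = -17797 + (-5270 - 765) = -17797 - 6035 = -23832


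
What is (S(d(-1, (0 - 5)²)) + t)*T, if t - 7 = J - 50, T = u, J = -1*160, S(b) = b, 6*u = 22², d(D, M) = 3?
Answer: -48400/3 ≈ -16133.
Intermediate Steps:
u = 242/3 (u = (⅙)*22² = (⅙)*484 = 242/3 ≈ 80.667)
J = -160
T = 242/3 ≈ 80.667
t = -203 (t = 7 + (-160 - 50) = 7 - 210 = -203)
(S(d(-1, (0 - 5)²)) + t)*T = (3 - 203)*(242/3) = -200*242/3 = -48400/3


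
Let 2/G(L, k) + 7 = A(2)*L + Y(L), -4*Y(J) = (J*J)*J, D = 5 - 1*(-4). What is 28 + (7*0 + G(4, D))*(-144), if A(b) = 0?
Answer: 932/23 ≈ 40.522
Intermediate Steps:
D = 9 (D = 5 + 4 = 9)
Y(J) = -J**3/4 (Y(J) = -J*J*J/4 = -J**2*J/4 = -J**3/4)
G(L, k) = 2/(-7 - L**3/4) (G(L, k) = 2/(-7 + (0*L - L**3/4)) = 2/(-7 + (0 - L**3/4)) = 2/(-7 - L**3/4))
28 + (7*0 + G(4, D))*(-144) = 28 + (7*0 - 8/(28 + 4**3))*(-144) = 28 + (0 - 8/(28 + 64))*(-144) = 28 + (0 - 8/92)*(-144) = 28 + (0 - 8*1/92)*(-144) = 28 + (0 - 2/23)*(-144) = 28 - 2/23*(-144) = 28 + 288/23 = 932/23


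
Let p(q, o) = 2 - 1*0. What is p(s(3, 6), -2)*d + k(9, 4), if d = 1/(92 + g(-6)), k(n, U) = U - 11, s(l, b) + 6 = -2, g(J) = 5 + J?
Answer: -635/91 ≈ -6.9780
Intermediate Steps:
s(l, b) = -8 (s(l, b) = -6 - 2 = -8)
k(n, U) = -11 + U
p(q, o) = 2 (p(q, o) = 2 + 0 = 2)
d = 1/91 (d = 1/(92 + (5 - 6)) = 1/(92 - 1) = 1/91 ≈ 0.010989)
p(s(3, 6), -2)*d + k(9, 4) = 2*(1/91) + (-11 + 4) = 2/91 - 7 = -635/91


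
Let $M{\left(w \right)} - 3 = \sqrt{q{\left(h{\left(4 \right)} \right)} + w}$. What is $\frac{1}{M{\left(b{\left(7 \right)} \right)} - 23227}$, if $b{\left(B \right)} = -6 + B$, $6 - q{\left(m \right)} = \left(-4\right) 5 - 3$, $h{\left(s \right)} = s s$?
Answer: $- \frac{11612}{269677073} - \frac{\sqrt{30}}{539354146} \approx -4.3069 \cdot 10^{-5}$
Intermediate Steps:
$h{\left(s \right)} = s^{2}$
$q{\left(m \right)} = 29$ ($q{\left(m \right)} = 6 - \left(\left(-4\right) 5 - 3\right) = 6 - \left(-20 - 3\right) = 6 - -23 = 6 + 23 = 29$)
$M{\left(w \right)} = 3 + \sqrt{29 + w}$
$\frac{1}{M{\left(b{\left(7 \right)} \right)} - 23227} = \frac{1}{\left(3 + \sqrt{29 + \left(-6 + 7\right)}\right) - 23227} = \frac{1}{\left(3 + \sqrt{29 + 1}\right) - 23227} = \frac{1}{\left(3 + \sqrt{30}\right) - 23227} = \frac{1}{-23224 + \sqrt{30}}$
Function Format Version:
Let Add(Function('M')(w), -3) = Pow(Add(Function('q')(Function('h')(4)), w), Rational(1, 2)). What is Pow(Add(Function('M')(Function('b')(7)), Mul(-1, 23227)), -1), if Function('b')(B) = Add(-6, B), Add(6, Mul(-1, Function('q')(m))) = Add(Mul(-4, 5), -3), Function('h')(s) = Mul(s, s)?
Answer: Add(Rational(-11612, 269677073), Mul(Rational(-1, 539354146), Pow(30, Rational(1, 2)))) ≈ -4.3069e-5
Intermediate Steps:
Function('h')(s) = Pow(s, 2)
Function('q')(m) = 29 (Function('q')(m) = Add(6, Mul(-1, Add(Mul(-4, 5), -3))) = Add(6, Mul(-1, Add(-20, -3))) = Add(6, Mul(-1, -23)) = Add(6, 23) = 29)
Function('M')(w) = Add(3, Pow(Add(29, w), Rational(1, 2)))
Pow(Add(Function('M')(Function('b')(7)), Mul(-1, 23227)), -1) = Pow(Add(Add(3, Pow(Add(29, Add(-6, 7)), Rational(1, 2))), Mul(-1, 23227)), -1) = Pow(Add(Add(3, Pow(Add(29, 1), Rational(1, 2))), -23227), -1) = Pow(Add(Add(3, Pow(30, Rational(1, 2))), -23227), -1) = Pow(Add(-23224, Pow(30, Rational(1, 2))), -1)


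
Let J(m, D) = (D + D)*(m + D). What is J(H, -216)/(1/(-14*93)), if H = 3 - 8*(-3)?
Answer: -106305696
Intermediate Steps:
H = 27 (H = 3 + 24 = 27)
J(m, D) = 2*D*(D + m) (J(m, D) = (2*D)*(D + m) = 2*D*(D + m))
J(H, -216)/(1/(-14*93)) = (2*(-216)*(-216 + 27))/(1/(-14*93)) = (2*(-216)*(-189))/(1/(-1302)) = 81648/(-1/1302) = 81648*(-1302) = -106305696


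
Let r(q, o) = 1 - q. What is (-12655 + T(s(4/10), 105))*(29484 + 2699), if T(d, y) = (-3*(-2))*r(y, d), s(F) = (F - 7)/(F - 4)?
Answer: -427358057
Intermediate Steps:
s(F) = (-7 + F)/(-4 + F)
T(d, y) = 6 - 6*y (T(d, y) = (-3*(-2))*(1 - y) = 6*(1 - y) = 6 - 6*y)
(-12655 + T(s(4/10), 105))*(29484 + 2699) = (-12655 + (6 - 6*105))*(29484 + 2699) = (-12655 + (6 - 630))*32183 = (-12655 - 624)*32183 = -13279*32183 = -427358057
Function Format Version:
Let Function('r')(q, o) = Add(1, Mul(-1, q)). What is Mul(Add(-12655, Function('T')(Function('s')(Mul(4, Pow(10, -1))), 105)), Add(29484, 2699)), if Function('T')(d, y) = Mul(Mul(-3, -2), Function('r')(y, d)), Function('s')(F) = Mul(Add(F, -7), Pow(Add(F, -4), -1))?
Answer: -427358057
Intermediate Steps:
Function('s')(F) = Mul(Pow(Add(-4, F), -1), Add(-7, F)) (Function('s')(F) = Mul(Add(-7, F), Pow(Add(-4, F), -1)) = Mul(Pow(Add(-4, F), -1), Add(-7, F)))
Function('T')(d, y) = Add(6, Mul(-6, y)) (Function('T')(d, y) = Mul(Mul(-3, -2), Add(1, Mul(-1, y))) = Mul(6, Add(1, Mul(-1, y))) = Add(6, Mul(-6, y)))
Mul(Add(-12655, Function('T')(Function('s')(Mul(4, Pow(10, -1))), 105)), Add(29484, 2699)) = Mul(Add(-12655, Add(6, Mul(-6, 105))), Add(29484, 2699)) = Mul(Add(-12655, Add(6, -630)), 32183) = Mul(Add(-12655, -624), 32183) = Mul(-13279, 32183) = -427358057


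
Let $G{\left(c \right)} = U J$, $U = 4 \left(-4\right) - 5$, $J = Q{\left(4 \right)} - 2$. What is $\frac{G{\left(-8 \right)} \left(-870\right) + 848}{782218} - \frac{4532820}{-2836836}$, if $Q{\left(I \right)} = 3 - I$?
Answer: $\frac{141357168772}{92459340927} \approx 1.5289$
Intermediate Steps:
$J = -3$ ($J = \left(3 - 4\right) - 2 = -1 - 2 = -3$)
$U = -21$ ($U = -16 - 5 = -21$)
$G{\left(c \right)} = 63$ ($G{\left(c \right)} = \left(-21\right) \left(-3\right) = 63$)
$\frac{G{\left(-8 \right)} \left(-870\right) + 848}{782218} - \frac{4532820}{-2836836} = \frac{63 \left(-870\right) + 848}{782218} - \frac{4532820}{-2836836} = \left(-54810 + 848\right) \frac{1}{782218} - - \frac{377735}{236403} = \left(-53962\right) \frac{1}{782218} + \frac{377735}{236403} = - \frac{26981}{391109} + \frac{377735}{236403} = \frac{141357168772}{92459340927}$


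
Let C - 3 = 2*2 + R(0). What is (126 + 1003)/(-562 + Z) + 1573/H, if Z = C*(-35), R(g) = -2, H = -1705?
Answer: -280386/114235 ≈ -2.4545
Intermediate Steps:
C = 5 (C = 3 + (2*2 - 2) = 3 + (4 - 2) = 3 + 2 = 5)
Z = -175 (Z = 5*(-35) = -175)
(126 + 1003)/(-562 + Z) + 1573/H = (126 + 1003)/(-562 - 175) + 1573/(-1705) = 1129/(-737) + 1573*(-1/1705) = 1129*(-1/737) - 143/155 = -1129/737 - 143/155 = -280386/114235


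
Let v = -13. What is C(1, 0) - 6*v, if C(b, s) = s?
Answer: 78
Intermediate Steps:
C(1, 0) - 6*v = 0 - 6*(-13) = 0 + 78 = 78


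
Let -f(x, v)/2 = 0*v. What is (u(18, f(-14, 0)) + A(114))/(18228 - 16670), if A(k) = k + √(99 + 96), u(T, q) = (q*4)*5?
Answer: 3/41 + √195/1558 ≈ 0.082134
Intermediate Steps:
f(x, v) = 0 (f(x, v) = -0*v = -2*0 = 0)
u(T, q) = 20*q (u(T, q) = (4*q)*5 = 20*q)
A(k) = k + √195
(u(18, f(-14, 0)) + A(114))/(18228 - 16670) = (20*0 + (114 + √195))/(18228 - 16670) = (0 + (114 + √195))/1558 = (114 + √195)*(1/1558) = 3/41 + √195/1558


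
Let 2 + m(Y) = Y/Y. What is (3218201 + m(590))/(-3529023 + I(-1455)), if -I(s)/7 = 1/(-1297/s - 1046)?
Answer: -2446850560300/2683174410687 ≈ -0.91192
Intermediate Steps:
m(Y) = -1 (m(Y) = -2 + Y/Y = -2 + 1 = -1)
I(s) = -7/(-1046 - 1297/s) (I(s) = -7/(-1297/s - 1046) = -7/(-1046 - 1297/s))
(3218201 + m(590))/(-3529023 + I(-1455)) = (3218201 - 1)/(-3529023 + 7*(-1455)/(1297 + 1046*(-1455))) = 3218200/(-3529023 + 7*(-1455)/(1297 - 1521930)) = 3218200/(-3529023 + 7*(-1455)/(-1520633)) = 3218200/(-3529023 + 7*(-1455)*(-1/1520633)) = 3218200/(-3529023 + 10185/1520633) = 3218200/(-5366348821374/1520633) = 3218200*(-1520633/5366348821374) = -2446850560300/2683174410687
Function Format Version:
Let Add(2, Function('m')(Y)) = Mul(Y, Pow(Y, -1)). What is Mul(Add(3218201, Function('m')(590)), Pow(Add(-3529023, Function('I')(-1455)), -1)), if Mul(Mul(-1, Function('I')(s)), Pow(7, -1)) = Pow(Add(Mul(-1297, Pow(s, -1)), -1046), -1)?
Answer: Rational(-2446850560300, 2683174410687) ≈ -0.91192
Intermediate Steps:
Function('m')(Y) = -1 (Function('m')(Y) = Add(-2, Mul(Y, Pow(Y, -1))) = Add(-2, 1) = -1)
Function('I')(s) = Mul(-7, Pow(Add(-1046, Mul(-1297, Pow(s, -1))), -1)) (Function('I')(s) = Mul(-7, Pow(Add(Mul(-1297, Pow(s, -1)), -1046), -1)) = Mul(-7, Pow(Add(-1046, Mul(-1297, Pow(s, -1))), -1)))
Mul(Add(3218201, Function('m')(590)), Pow(Add(-3529023, Function('I')(-1455)), -1)) = Mul(Add(3218201, -1), Pow(Add(-3529023, Mul(7, -1455, Pow(Add(1297, Mul(1046, -1455)), -1))), -1)) = Mul(3218200, Pow(Add(-3529023, Mul(7, -1455, Pow(Add(1297, -1521930), -1))), -1)) = Mul(3218200, Pow(Add(-3529023, Mul(7, -1455, Pow(-1520633, -1))), -1)) = Mul(3218200, Pow(Add(-3529023, Mul(7, -1455, Rational(-1, 1520633))), -1)) = Mul(3218200, Pow(Add(-3529023, Rational(10185, 1520633)), -1)) = Mul(3218200, Pow(Rational(-5366348821374, 1520633), -1)) = Mul(3218200, Rational(-1520633, 5366348821374)) = Rational(-2446850560300, 2683174410687)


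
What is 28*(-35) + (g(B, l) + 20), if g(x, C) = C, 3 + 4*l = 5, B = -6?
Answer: -1919/2 ≈ -959.50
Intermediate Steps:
l = 1/2 (l = -3/4 + (1/4)*5 = -3/4 + 5/4 = 1/2 ≈ 0.50000)
28*(-35) + (g(B, l) + 20) = 28*(-35) + (1/2 + 20) = -980 + 41/2 = -1919/2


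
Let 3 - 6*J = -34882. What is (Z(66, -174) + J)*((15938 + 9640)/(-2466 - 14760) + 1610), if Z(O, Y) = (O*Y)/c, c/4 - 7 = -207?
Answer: 185630255153/19800 ≈ 9.3753e+6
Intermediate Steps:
J = 34885/6 (J = ½ - ⅙*(-34882) = ½ + 17441/3 = 34885/6 ≈ 5814.2)
c = -800 (c = 28 + 4*(-207) = 28 - 828 = -800)
Z(O, Y) = -O*Y/800 (Z(O, Y) = (O*Y)/(-800) = (O*Y)*(-1/800) = -O*Y/800)
(Z(66, -174) + J)*((15938 + 9640)/(-2466 - 14760) + 1610) = (-1/800*66*(-174) + 34885/6)*((15938 + 9640)/(-2466 - 14760) + 1610) = (2871/200 + 34885/6)*(25578/(-17226) + 1610) = 3497113*(25578*(-1/17226) + 1610)/600 = 3497113*(-49/33 + 1610)/600 = (3497113/600)*(53081/33) = 185630255153/19800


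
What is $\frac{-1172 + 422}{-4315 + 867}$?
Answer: $\frac{375}{1724} \approx 0.21752$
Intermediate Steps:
$\frac{-1172 + 422}{-4315 + 867} = - \frac{750}{-3448} = \left(-750\right) \left(- \frac{1}{3448}\right) = \frac{375}{1724}$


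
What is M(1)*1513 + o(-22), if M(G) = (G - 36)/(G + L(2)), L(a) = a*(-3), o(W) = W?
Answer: 10569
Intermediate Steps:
L(a) = -3*a
M(G) = (-36 + G)/(-6 + G) (M(G) = (G - 36)/(G - 3*2) = (-36 + G)/(G - 6) = (-36 + G)/(-6 + G))
M(1)*1513 + o(-22) = ((-36 + 1)/(-6 + 1))*1513 - 22 = (-35/(-5))*1513 - 22 = -⅕*(-35)*1513 - 22 = 7*1513 - 22 = 10591 - 22 = 10569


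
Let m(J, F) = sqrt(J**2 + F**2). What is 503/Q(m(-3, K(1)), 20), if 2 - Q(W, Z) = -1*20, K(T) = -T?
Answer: 503/22 ≈ 22.864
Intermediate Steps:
m(J, F) = sqrt(F**2 + J**2)
Q(W, Z) = 22 (Q(W, Z) = 2 - (-1)*20 = 2 - 1*(-20) = 2 + 20 = 22)
503/Q(m(-3, K(1)), 20) = 503/22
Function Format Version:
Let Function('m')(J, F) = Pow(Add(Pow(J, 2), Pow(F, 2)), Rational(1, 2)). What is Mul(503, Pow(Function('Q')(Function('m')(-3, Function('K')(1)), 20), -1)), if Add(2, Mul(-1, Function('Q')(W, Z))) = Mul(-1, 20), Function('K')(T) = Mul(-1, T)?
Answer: Rational(503, 22) ≈ 22.864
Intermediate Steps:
Function('m')(J, F) = Pow(Add(Pow(F, 2), Pow(J, 2)), Rational(1, 2))
Function('Q')(W, Z) = 22 (Function('Q')(W, Z) = Add(2, Mul(-1, Mul(-1, 20))) = Add(2, Mul(-1, -20)) = Add(2, 20) = 22)
Mul(503, Pow(Function('Q')(Function('m')(-3, Function('K')(1)), 20), -1)) = Mul(503, Pow(22, -1)) = Mul(503, Rational(1, 22)) = Rational(503, 22)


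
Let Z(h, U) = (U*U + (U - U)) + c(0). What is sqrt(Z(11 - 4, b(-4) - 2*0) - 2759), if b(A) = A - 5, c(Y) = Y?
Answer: I*sqrt(2678) ≈ 51.749*I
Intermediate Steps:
b(A) = -5 + A
Z(h, U) = U**2 (Z(h, U) = (U*U + (U - U)) + 0 = (U**2 + 0) + 0 = U**2 + 0 = U**2)
sqrt(Z(11 - 4, b(-4) - 2*0) - 2759) = sqrt(((-5 - 4) - 2*0)**2 - 2759) = sqrt((-9 + 0)**2 - 2759) = sqrt((-9)**2 - 2759) = sqrt(81 - 2759) = sqrt(-2678) = I*sqrt(2678)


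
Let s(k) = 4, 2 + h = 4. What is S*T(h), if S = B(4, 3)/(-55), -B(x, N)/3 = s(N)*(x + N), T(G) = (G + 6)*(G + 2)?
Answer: 2688/55 ≈ 48.873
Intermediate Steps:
h = 2 (h = -2 + 4 = 2)
T(G) = (2 + G)*(6 + G) (T(G) = (6 + G)*(2 + G) = (2 + G)*(6 + G))
B(x, N) = -12*N - 12*x (B(x, N) = -12*(x + N) = -12*(N + x) = -3*(4*N + 4*x) = -12*N - 12*x)
S = 84/55 (S = (-12*3 - 12*4)/(-55) = (-36 - 48)*(-1/55) = -84*(-1/55) = 84/55 ≈ 1.5273)
S*T(h) = 84*(12 + 2² + 8*2)/55 = 84*(12 + 4 + 16)/55 = (84/55)*32 = 2688/55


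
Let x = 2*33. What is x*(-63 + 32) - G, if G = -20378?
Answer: 18332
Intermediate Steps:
x = 66
x*(-63 + 32) - G = 66*(-63 + 32) - 1*(-20378) = 66*(-31) + 20378 = -2046 + 20378 = 18332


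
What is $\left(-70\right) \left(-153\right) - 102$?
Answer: $10608$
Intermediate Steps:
$\left(-70\right) \left(-153\right) - 102 = 10710 - 102 = 10608$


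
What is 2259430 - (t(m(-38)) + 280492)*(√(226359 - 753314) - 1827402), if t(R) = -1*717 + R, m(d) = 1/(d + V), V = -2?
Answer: 10225272165899/20 - 123100989*I*√4355/40 ≈ 5.1126e+11 - 2.0309e+8*I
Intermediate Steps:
m(d) = 1/(-2 + d) (m(d) = 1/(d - 2) = 1/(-2 + d))
t(R) = -717 + R
2259430 - (t(m(-38)) + 280492)*(√(226359 - 753314) - 1827402) = 2259430 - ((-717 + 1/(-2 - 38)) + 280492)*(√(226359 - 753314) - 1827402) = 2259430 - ((-717 + 1/(-40)) + 280492)*(√(-526955) - 1827402) = 2259430 - ((-717 - 1/40) + 280492)*(11*I*√4355 - 1827402) = 2259430 - (-28681/40 + 280492)*(-1827402 + 11*I*√4355) = 2259430 - 11190999*(-1827402 + 11*I*√4355)/40 = 2259430 - (-10225226977299/20 + 123100989*I*√4355/40) = 2259430 + (10225226977299/20 - 123100989*I*√4355/40) = 10225272165899/20 - 123100989*I*√4355/40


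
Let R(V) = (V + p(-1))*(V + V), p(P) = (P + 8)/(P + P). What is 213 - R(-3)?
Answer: 174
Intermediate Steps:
p(P) = (8 + P)/(2*P) (p(P) = (8 + P)/((2*P)) = (8 + P)*(1/(2*P)) = (8 + P)/(2*P))
R(V) = 2*V*(-7/2 + V) (R(V) = (V + (1/2)*(8 - 1)/(-1))*(V + V) = (V + (1/2)*(-1)*7)*(2*V) = (V - 7/2)*(2*V) = (-7/2 + V)*(2*V) = 2*V*(-7/2 + V))
213 - R(-3) = 213 - (-3)*(-7 + 2*(-3)) = 213 - (-3)*(-7 - 6) = 213 - (-3)*(-13) = 213 - 1*39 = 213 - 39 = 174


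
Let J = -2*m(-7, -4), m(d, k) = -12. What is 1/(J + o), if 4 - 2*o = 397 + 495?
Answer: -1/420 ≈ -0.0023810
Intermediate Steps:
o = -444 (o = 2 - (397 + 495)/2 = 2 - ½*892 = 2 - 446 = -444)
J = 24 (J = -2*(-12) = 24)
1/(J + o) = 1/(24 - 444) = 1/(-420) = -1/420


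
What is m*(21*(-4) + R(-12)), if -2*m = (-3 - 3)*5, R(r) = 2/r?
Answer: -2525/2 ≈ -1262.5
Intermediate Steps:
m = 15 (m = -(-3 - 3)*5/2 = -(-3)*5 = -½*(-30) = 15)
m*(21*(-4) + R(-12)) = 15*(21*(-4) + 2/(-12)) = 15*(-84 + 2*(-1/12)) = 15*(-84 - ⅙) = 15*(-505/6) = -2525/2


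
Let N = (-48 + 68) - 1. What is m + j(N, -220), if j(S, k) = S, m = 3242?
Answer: 3261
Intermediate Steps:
N = 19 (N = 20 - 1 = 19)
m + j(N, -220) = 3242 + 19 = 3261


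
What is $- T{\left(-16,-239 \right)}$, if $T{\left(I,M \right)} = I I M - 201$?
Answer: $61385$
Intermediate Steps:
$T{\left(I,M \right)} = -201 + M I^{2}$ ($T{\left(I,M \right)} = I^{2} M - 201 = M I^{2} - 201 = -201 + M I^{2}$)
$- T{\left(-16,-239 \right)} = - (-201 - 239 \left(-16\right)^{2}) = - (-201 - 61184) = \left(-1\right) \left(-61385\right) = 61385$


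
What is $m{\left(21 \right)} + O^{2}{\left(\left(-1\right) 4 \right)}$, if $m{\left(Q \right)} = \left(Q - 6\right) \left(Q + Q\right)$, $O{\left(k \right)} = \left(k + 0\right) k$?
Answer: $886$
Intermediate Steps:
$O{\left(k \right)} = k^{2}$ ($O{\left(k \right)} = k k = k^{2}$)
$m{\left(Q \right)} = 2 Q \left(-6 + Q\right)$ ($m{\left(Q \right)} = \left(-6 + Q\right) 2 Q = 2 Q \left(-6 + Q\right)$)
$m{\left(21 \right)} + O^{2}{\left(\left(-1\right) 4 \right)} = 2 \cdot 21 \left(-6 + 21\right) + \left(\left(\left(-1\right) 4\right)^{2}\right)^{2} = 2 \cdot 21 \cdot 15 + \left(\left(-4\right)^{2}\right)^{2} = 630 + 16^{2} = 630 + 256 = 886$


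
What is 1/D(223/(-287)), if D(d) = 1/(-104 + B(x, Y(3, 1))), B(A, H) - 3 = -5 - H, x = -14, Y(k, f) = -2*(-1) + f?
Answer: -109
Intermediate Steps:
Y(k, f) = 2 + f
B(A, H) = -2 - H (B(A, H) = 3 + (-5 - H) = -2 - H)
D(d) = -1/109 (D(d) = 1/(-104 + (-2 - (2 + 1))) = 1/(-104 + (-2 - 1*3)) = 1/(-104 + (-2 - 3)) = 1/(-104 - 5) = 1/(-109) = -1/109)
1/D(223/(-287)) = 1/(-1/109) = -109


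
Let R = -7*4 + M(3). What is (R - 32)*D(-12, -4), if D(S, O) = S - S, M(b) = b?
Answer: 0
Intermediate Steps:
D(S, O) = 0
R = -25 (R = -7*4 + 3 = -28 + 3 = -25)
(R - 32)*D(-12, -4) = (-25 - 32)*0 = -57*0 = 0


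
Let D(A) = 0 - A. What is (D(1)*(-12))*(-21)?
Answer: -252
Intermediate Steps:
D(A) = -A
(D(1)*(-12))*(-21) = (-1*1*(-12))*(-21) = -1*(-12)*(-21) = 12*(-21) = -252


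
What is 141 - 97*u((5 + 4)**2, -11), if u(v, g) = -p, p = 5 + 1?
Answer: 723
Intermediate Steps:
p = 6
u(v, g) = -6 (u(v, g) = -1*6 = -6)
141 - 97*u((5 + 4)**2, -11) = 141 - 97*(-6) = 141 + 582 = 723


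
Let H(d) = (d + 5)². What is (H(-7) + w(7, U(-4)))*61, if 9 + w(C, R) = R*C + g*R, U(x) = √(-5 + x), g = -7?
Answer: -305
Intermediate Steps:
H(d) = (5 + d)²
w(C, R) = -9 - 7*R + C*R (w(C, R) = -9 + (R*C - 7*R) = -9 + (C*R - 7*R) = -9 + (-7*R + C*R) = -9 - 7*R + C*R)
(H(-7) + w(7, U(-4)))*61 = ((5 - 7)² + (-9 - 7*√(-5 - 4) + 7*√(-5 - 4)))*61 = ((-2)² + (-9 - 21*I + 7*√(-9)))*61 = (4 + (-9 - 21*I + 7*(3*I)))*61 = (4 + (-9 - 21*I + 21*I))*61 = (4 - 9)*61 = -5*61 = -305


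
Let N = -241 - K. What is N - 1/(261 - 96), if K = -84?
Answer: -25906/165 ≈ -157.01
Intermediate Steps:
N = -157 (N = -241 - 1*(-84) = -241 + 84 = -157)
N - 1/(261 - 96) = -157 - 1/(261 - 96) = -157 - 1/165 = -25906/165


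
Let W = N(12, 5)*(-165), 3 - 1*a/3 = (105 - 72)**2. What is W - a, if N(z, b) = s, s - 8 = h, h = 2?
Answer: 1608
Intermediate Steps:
s = 10 (s = 8 + 2 = 10)
N(z, b) = 10
a = -3258 (a = 9 - 3*(105 - 72)**2 = 9 - 3*33**2 = 9 - 3*1089 = 9 - 3267 = -3258)
W = -1650 (W = 10*(-165) = -1650)
W - a = -1650 - 1*(-3258) = -1650 + 3258 = 1608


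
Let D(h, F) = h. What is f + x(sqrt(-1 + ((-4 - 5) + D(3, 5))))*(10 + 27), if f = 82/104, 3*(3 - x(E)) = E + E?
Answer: 5813/52 - 74*I*sqrt(7)/3 ≈ 111.79 - 65.262*I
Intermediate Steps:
x(E) = 3 - 2*E/3 (x(E) = 3 - (E + E)/3 = 3 - 2*E/3)
f = 41/52 (f = 82*(1/104) = 41/52 ≈ 0.78846)
f + x(sqrt(-1 + ((-4 - 5) + D(3, 5))))*(10 + 27) = 41/52 + (3 - 2*sqrt(-1 + ((-4 - 5) + 3))/3)*(10 + 27) = 41/52 + (3 - 2*sqrt(-1 + (-9 + 3))/3)*37 = 41/52 + (3 - 2*sqrt(-1 - 6)/3)*37 = 41/52 + (3 - 2*I*sqrt(7)/3)*37 = 41/52 + (111 - 74*I*sqrt(7)/3) = 5813/52 - 74*I*sqrt(7)/3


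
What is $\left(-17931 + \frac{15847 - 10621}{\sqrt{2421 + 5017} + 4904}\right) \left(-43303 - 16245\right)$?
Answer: $\frac{4278201178999612}{4006963} + \frac{51866308 \sqrt{7438}}{4006963} \approx 1.0677 \cdot 10^{9}$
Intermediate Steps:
$\left(-17931 + \frac{15847 - 10621}{\sqrt{2421 + 5017} + 4904}\right) \left(-43303 - 16245\right) = \left(-17931 + \frac{5226}{\sqrt{7438} + 4904}\right) \left(-59548\right) = \left(-17931 + \frac{5226}{4904 + \sqrt{7438}}\right) \left(-59548\right) = 1067755188 - \frac{311197848}{4904 + \sqrt{7438}}$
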